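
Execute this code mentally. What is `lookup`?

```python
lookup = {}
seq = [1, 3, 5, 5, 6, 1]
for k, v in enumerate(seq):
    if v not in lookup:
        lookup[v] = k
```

Let's trace through this code step by step.

Initialize: lookup = {}
Initialize: seq = [1, 3, 5, 5, 6, 1]
Entering loop: for k, v in enumerate(seq):

After execution: lookup = {1: 0, 3: 1, 5: 2, 6: 4}
{1: 0, 3: 1, 5: 2, 6: 4}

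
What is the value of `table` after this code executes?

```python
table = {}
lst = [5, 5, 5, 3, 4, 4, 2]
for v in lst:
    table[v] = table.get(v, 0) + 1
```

Let's trace through this code step by step.

Initialize: table = {}
Initialize: lst = [5, 5, 5, 3, 4, 4, 2]
Entering loop: for v in lst:

After execution: table = {5: 3, 3: 1, 4: 2, 2: 1}
{5: 3, 3: 1, 4: 2, 2: 1}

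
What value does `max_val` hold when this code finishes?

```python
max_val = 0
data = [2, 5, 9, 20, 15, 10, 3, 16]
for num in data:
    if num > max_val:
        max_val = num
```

Let's trace through this code step by step.

Initialize: max_val = 0
Initialize: data = [2, 5, 9, 20, 15, 10, 3, 16]
Entering loop: for num in data:

After execution: max_val = 20
20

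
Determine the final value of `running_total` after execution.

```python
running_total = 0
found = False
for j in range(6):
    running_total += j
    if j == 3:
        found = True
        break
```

Let's trace through this code step by step.

Initialize: running_total = 0
Initialize: found = False
Entering loop: for j in range(6):

After execution: running_total = 6
6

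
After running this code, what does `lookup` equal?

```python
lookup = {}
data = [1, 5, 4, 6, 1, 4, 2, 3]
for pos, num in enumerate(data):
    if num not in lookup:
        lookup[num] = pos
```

Let's trace through this code step by step.

Initialize: lookup = {}
Initialize: data = [1, 5, 4, 6, 1, 4, 2, 3]
Entering loop: for pos, num in enumerate(data):

After execution: lookup = {1: 0, 5: 1, 4: 2, 6: 3, 2: 6, 3: 7}
{1: 0, 5: 1, 4: 2, 6: 3, 2: 6, 3: 7}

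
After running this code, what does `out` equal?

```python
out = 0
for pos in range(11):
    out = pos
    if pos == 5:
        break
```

Let's trace through this code step by step.

Initialize: out = 0
Entering loop: for pos in range(11):

After execution: out = 5
5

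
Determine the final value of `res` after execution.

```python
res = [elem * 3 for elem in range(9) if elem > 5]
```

Let's trace through this code step by step.

Initialize: res = [elem * 3 for elem in range(9) if elem > 5]

After execution: res = [18, 21, 24]
[18, 21, 24]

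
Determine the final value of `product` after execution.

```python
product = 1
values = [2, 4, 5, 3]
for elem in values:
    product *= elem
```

Let's trace through this code step by step.

Initialize: product = 1
Initialize: values = [2, 4, 5, 3]
Entering loop: for elem in values:

After execution: product = 120
120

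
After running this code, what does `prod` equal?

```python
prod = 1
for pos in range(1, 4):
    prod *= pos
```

Let's trace through this code step by step.

Initialize: prod = 1
Entering loop: for pos in range(1, 4):

After execution: prod = 6
6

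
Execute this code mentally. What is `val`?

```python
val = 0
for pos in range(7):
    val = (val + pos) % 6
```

Let's trace through this code step by step.

Initialize: val = 0
Entering loop: for pos in range(7):

After execution: val = 3
3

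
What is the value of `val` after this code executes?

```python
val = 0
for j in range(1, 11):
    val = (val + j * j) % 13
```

Let's trace through this code step by step.

Initialize: val = 0
Entering loop: for j in range(1, 11):

After execution: val = 8
8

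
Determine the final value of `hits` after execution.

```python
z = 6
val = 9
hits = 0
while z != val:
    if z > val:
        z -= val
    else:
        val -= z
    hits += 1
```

Let's trace through this code step by step.

Initialize: z = 6
Initialize: val = 9
Initialize: hits = 0
Entering loop: while z != val:

After execution: hits = 2
2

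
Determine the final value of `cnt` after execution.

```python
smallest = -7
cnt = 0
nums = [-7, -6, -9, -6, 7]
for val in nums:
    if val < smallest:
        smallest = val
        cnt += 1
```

Let's trace through this code step by step.

Initialize: smallest = -7
Initialize: cnt = 0
Initialize: nums = [-7, -6, -9, -6, 7]
Entering loop: for val in nums:

After execution: cnt = 1
1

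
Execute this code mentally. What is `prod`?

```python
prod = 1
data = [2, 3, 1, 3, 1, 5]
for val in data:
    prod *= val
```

Let's trace through this code step by step.

Initialize: prod = 1
Initialize: data = [2, 3, 1, 3, 1, 5]
Entering loop: for val in data:

After execution: prod = 90
90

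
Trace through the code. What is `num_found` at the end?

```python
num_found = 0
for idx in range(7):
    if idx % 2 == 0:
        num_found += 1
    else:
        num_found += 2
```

Let's trace through this code step by step.

Initialize: num_found = 0
Entering loop: for idx in range(7):

After execution: num_found = 10
10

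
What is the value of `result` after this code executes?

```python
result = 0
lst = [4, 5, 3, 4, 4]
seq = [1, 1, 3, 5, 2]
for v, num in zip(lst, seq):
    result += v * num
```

Let's trace through this code step by step.

Initialize: result = 0
Initialize: lst = [4, 5, 3, 4, 4]
Initialize: seq = [1, 1, 3, 5, 2]
Entering loop: for v, num in zip(lst, seq):

After execution: result = 46
46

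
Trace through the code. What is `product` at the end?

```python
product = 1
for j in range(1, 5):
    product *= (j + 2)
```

Let's trace through this code step by step.

Initialize: product = 1
Entering loop: for j in range(1, 5):

After execution: product = 360
360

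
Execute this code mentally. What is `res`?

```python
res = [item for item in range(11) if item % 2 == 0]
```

Let's trace through this code step by step.

Initialize: res = [item for item in range(11) if item % 2 == 0]

After execution: res = [0, 2, 4, 6, 8, 10]
[0, 2, 4, 6, 8, 10]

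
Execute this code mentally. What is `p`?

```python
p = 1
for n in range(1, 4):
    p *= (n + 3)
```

Let's trace through this code step by step.

Initialize: p = 1
Entering loop: for n in range(1, 4):

After execution: p = 120
120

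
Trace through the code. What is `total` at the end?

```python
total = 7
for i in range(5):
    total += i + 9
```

Let's trace through this code step by step.

Initialize: total = 7
Entering loop: for i in range(5):

After execution: total = 62
62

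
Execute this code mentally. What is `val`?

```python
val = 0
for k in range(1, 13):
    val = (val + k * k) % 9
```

Let's trace through this code step by step.

Initialize: val = 0
Entering loop: for k in range(1, 13):

After execution: val = 2
2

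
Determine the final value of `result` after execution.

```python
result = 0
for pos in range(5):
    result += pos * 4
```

Let's trace through this code step by step.

Initialize: result = 0
Entering loop: for pos in range(5):

After execution: result = 40
40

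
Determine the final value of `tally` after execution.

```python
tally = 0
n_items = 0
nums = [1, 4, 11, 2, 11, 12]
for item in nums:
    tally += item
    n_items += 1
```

Let's trace through this code step by step.

Initialize: tally = 0
Initialize: n_items = 0
Initialize: nums = [1, 4, 11, 2, 11, 12]
Entering loop: for item in nums:

After execution: tally = 41
41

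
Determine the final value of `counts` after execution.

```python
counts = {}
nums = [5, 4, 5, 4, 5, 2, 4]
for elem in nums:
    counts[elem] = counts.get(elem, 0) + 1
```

Let's trace through this code step by step.

Initialize: counts = {}
Initialize: nums = [5, 4, 5, 4, 5, 2, 4]
Entering loop: for elem in nums:

After execution: counts = {5: 3, 4: 3, 2: 1}
{5: 3, 4: 3, 2: 1}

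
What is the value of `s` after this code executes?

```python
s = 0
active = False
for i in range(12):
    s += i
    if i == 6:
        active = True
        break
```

Let's trace through this code step by step.

Initialize: s = 0
Initialize: active = False
Entering loop: for i in range(12):

After execution: s = 21
21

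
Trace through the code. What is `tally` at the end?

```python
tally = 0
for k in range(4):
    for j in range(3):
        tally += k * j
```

Let's trace through this code step by step.

Initialize: tally = 0
Entering loop: for k in range(4):

After execution: tally = 18
18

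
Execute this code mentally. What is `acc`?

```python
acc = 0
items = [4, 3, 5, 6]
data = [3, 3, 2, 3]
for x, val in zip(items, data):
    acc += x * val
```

Let's trace through this code step by step.

Initialize: acc = 0
Initialize: items = [4, 3, 5, 6]
Initialize: data = [3, 3, 2, 3]
Entering loop: for x, val in zip(items, data):

After execution: acc = 49
49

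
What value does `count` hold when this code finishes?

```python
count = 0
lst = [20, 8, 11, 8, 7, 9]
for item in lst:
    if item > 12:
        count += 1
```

Let's trace through this code step by step.

Initialize: count = 0
Initialize: lst = [20, 8, 11, 8, 7, 9]
Entering loop: for item in lst:

After execution: count = 1
1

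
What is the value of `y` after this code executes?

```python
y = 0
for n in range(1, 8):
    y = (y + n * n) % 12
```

Let's trace through this code step by step.

Initialize: y = 0
Entering loop: for n in range(1, 8):

After execution: y = 8
8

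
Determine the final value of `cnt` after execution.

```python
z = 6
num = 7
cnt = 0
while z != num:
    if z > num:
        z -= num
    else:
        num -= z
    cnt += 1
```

Let's trace through this code step by step.

Initialize: z = 6
Initialize: num = 7
Initialize: cnt = 0
Entering loop: while z != num:

After execution: cnt = 6
6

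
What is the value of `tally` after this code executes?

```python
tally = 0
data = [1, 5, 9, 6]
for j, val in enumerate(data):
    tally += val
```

Let's trace through this code step by step.

Initialize: tally = 0
Initialize: data = [1, 5, 9, 6]
Entering loop: for j, val in enumerate(data):

After execution: tally = 21
21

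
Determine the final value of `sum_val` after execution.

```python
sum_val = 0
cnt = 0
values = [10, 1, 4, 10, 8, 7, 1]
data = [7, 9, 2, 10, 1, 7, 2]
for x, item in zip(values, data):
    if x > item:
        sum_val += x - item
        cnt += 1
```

Let's trace through this code step by step.

Initialize: sum_val = 0
Initialize: cnt = 0
Initialize: values = [10, 1, 4, 10, 8, 7, 1]
Initialize: data = [7, 9, 2, 10, 1, 7, 2]
Entering loop: for x, item in zip(values, data):

After execution: sum_val = 12
12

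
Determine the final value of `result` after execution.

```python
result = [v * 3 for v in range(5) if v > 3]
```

Let's trace through this code step by step.

Initialize: result = [v * 3 for v in range(5) if v > 3]

After execution: result = [12]
[12]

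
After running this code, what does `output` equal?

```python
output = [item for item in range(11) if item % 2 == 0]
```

Let's trace through this code step by step.

Initialize: output = [item for item in range(11) if item % 2 == 0]

After execution: output = [0, 2, 4, 6, 8, 10]
[0, 2, 4, 6, 8, 10]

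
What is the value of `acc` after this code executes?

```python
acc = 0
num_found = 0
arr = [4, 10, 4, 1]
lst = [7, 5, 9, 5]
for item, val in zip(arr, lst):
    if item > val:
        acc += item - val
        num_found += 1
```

Let's trace through this code step by step.

Initialize: acc = 0
Initialize: num_found = 0
Initialize: arr = [4, 10, 4, 1]
Initialize: lst = [7, 5, 9, 5]
Entering loop: for item, val in zip(arr, lst):

After execution: acc = 5
5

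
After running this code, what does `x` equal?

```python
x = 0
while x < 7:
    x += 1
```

Let's trace through this code step by step.

Initialize: x = 0
Entering loop: while x < 7:

After execution: x = 7
7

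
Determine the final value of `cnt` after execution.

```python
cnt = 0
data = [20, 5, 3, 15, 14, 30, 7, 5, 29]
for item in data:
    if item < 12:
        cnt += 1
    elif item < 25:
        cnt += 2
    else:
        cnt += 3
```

Let's trace through this code step by step.

Initialize: cnt = 0
Initialize: data = [20, 5, 3, 15, 14, 30, 7, 5, 29]
Entering loop: for item in data:

After execution: cnt = 16
16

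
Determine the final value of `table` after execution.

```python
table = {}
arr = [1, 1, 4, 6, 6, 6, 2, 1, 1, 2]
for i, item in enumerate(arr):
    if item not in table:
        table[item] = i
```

Let's trace through this code step by step.

Initialize: table = {}
Initialize: arr = [1, 1, 4, 6, 6, 6, 2, 1, 1, 2]
Entering loop: for i, item in enumerate(arr):

After execution: table = {1: 0, 4: 2, 6: 3, 2: 6}
{1: 0, 4: 2, 6: 3, 2: 6}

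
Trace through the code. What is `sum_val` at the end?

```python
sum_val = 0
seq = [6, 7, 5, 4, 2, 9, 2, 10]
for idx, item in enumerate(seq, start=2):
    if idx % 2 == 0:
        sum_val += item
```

Let's trace through this code step by step.

Initialize: sum_val = 0
Initialize: seq = [6, 7, 5, 4, 2, 9, 2, 10]
Entering loop: for idx, item in enumerate(seq, start=2):

After execution: sum_val = 15
15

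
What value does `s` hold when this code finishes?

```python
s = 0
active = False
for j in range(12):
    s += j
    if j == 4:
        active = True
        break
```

Let's trace through this code step by step.

Initialize: s = 0
Initialize: active = False
Entering loop: for j in range(12):

After execution: s = 10
10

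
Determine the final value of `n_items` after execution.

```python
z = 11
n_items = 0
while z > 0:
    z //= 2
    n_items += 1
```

Let's trace through this code step by step.

Initialize: z = 11
Initialize: n_items = 0
Entering loop: while z > 0:

After execution: n_items = 4
4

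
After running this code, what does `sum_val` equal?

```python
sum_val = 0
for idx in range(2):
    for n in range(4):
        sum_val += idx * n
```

Let's trace through this code step by step.

Initialize: sum_val = 0
Entering loop: for idx in range(2):

After execution: sum_val = 6
6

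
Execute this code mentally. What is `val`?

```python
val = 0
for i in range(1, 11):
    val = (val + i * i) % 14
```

Let's trace through this code step by step.

Initialize: val = 0
Entering loop: for i in range(1, 11):

After execution: val = 7
7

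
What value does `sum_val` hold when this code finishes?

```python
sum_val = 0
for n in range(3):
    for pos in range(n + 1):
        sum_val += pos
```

Let's trace through this code step by step.

Initialize: sum_val = 0
Entering loop: for n in range(3):

After execution: sum_val = 4
4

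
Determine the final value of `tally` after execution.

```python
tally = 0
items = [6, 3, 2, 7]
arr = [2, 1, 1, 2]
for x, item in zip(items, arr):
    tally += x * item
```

Let's trace through this code step by step.

Initialize: tally = 0
Initialize: items = [6, 3, 2, 7]
Initialize: arr = [2, 1, 1, 2]
Entering loop: for x, item in zip(items, arr):

After execution: tally = 31
31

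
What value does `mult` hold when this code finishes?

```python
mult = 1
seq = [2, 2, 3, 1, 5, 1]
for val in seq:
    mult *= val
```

Let's trace through this code step by step.

Initialize: mult = 1
Initialize: seq = [2, 2, 3, 1, 5, 1]
Entering loop: for val in seq:

After execution: mult = 60
60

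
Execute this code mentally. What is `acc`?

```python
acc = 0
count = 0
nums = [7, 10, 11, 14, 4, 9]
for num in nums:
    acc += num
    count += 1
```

Let's trace through this code step by step.

Initialize: acc = 0
Initialize: count = 0
Initialize: nums = [7, 10, 11, 14, 4, 9]
Entering loop: for num in nums:

After execution: acc = 55
55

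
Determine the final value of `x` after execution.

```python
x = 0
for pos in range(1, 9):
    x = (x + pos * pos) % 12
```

Let's trace through this code step by step.

Initialize: x = 0
Entering loop: for pos in range(1, 9):

After execution: x = 0
0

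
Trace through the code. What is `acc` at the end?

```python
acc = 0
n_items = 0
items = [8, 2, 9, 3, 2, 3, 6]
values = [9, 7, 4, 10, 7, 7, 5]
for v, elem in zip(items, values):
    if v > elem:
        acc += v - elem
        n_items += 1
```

Let's trace through this code step by step.

Initialize: acc = 0
Initialize: n_items = 0
Initialize: items = [8, 2, 9, 3, 2, 3, 6]
Initialize: values = [9, 7, 4, 10, 7, 7, 5]
Entering loop: for v, elem in zip(items, values):

After execution: acc = 6
6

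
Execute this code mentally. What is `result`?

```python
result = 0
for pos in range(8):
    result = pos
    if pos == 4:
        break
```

Let's trace through this code step by step.

Initialize: result = 0
Entering loop: for pos in range(8):

After execution: result = 4
4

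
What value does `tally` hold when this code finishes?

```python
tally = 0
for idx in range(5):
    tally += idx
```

Let's trace through this code step by step.

Initialize: tally = 0
Entering loop: for idx in range(5):

After execution: tally = 10
10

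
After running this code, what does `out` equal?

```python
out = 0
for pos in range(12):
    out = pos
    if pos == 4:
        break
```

Let's trace through this code step by step.

Initialize: out = 0
Entering loop: for pos in range(12):

After execution: out = 4
4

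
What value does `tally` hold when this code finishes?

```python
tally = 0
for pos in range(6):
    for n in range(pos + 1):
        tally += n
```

Let's trace through this code step by step.

Initialize: tally = 0
Entering loop: for pos in range(6):

After execution: tally = 35
35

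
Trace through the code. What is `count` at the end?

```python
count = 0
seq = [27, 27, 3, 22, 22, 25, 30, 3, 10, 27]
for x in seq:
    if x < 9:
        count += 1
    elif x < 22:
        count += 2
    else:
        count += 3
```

Let's trace through this code step by step.

Initialize: count = 0
Initialize: seq = [27, 27, 3, 22, 22, 25, 30, 3, 10, 27]
Entering loop: for x in seq:

After execution: count = 25
25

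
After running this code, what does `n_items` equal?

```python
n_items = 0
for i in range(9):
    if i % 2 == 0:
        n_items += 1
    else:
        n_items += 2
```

Let's trace through this code step by step.

Initialize: n_items = 0
Entering loop: for i in range(9):

After execution: n_items = 13
13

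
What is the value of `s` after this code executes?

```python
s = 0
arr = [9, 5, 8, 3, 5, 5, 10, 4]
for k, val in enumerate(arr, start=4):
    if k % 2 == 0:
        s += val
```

Let's trace through this code step by step.

Initialize: s = 0
Initialize: arr = [9, 5, 8, 3, 5, 5, 10, 4]
Entering loop: for k, val in enumerate(arr, start=4):

After execution: s = 32
32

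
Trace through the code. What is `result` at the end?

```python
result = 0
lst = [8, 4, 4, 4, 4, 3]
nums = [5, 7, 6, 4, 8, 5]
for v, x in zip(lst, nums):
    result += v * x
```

Let's trace through this code step by step.

Initialize: result = 0
Initialize: lst = [8, 4, 4, 4, 4, 3]
Initialize: nums = [5, 7, 6, 4, 8, 5]
Entering loop: for v, x in zip(lst, nums):

After execution: result = 155
155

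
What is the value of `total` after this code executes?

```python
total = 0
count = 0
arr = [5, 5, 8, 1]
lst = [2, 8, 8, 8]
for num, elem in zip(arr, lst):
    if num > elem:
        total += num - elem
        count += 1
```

Let's trace through this code step by step.

Initialize: total = 0
Initialize: count = 0
Initialize: arr = [5, 5, 8, 1]
Initialize: lst = [2, 8, 8, 8]
Entering loop: for num, elem in zip(arr, lst):

After execution: total = 3
3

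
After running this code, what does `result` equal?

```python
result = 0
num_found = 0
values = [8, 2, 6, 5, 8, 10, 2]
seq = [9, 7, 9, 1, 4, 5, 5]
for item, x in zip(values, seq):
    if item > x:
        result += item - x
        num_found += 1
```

Let's trace through this code step by step.

Initialize: result = 0
Initialize: num_found = 0
Initialize: values = [8, 2, 6, 5, 8, 10, 2]
Initialize: seq = [9, 7, 9, 1, 4, 5, 5]
Entering loop: for item, x in zip(values, seq):

After execution: result = 13
13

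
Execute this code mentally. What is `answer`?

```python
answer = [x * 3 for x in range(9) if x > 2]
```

Let's trace through this code step by step.

Initialize: answer = [x * 3 for x in range(9) if x > 2]

After execution: answer = [9, 12, 15, 18, 21, 24]
[9, 12, 15, 18, 21, 24]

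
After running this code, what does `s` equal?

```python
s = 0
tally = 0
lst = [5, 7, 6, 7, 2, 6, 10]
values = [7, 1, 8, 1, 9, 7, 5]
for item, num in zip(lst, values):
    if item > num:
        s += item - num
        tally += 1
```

Let's trace through this code step by step.

Initialize: s = 0
Initialize: tally = 0
Initialize: lst = [5, 7, 6, 7, 2, 6, 10]
Initialize: values = [7, 1, 8, 1, 9, 7, 5]
Entering loop: for item, num in zip(lst, values):

After execution: s = 17
17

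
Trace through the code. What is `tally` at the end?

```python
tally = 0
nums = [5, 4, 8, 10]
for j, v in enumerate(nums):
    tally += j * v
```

Let's trace through this code step by step.

Initialize: tally = 0
Initialize: nums = [5, 4, 8, 10]
Entering loop: for j, v in enumerate(nums):

After execution: tally = 50
50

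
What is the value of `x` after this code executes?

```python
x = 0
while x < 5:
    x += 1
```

Let's trace through this code step by step.

Initialize: x = 0
Entering loop: while x < 5:

After execution: x = 5
5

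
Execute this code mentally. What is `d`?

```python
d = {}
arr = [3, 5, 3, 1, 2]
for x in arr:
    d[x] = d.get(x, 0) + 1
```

Let's trace through this code step by step.

Initialize: d = {}
Initialize: arr = [3, 5, 3, 1, 2]
Entering loop: for x in arr:

After execution: d = {3: 2, 5: 1, 1: 1, 2: 1}
{3: 2, 5: 1, 1: 1, 2: 1}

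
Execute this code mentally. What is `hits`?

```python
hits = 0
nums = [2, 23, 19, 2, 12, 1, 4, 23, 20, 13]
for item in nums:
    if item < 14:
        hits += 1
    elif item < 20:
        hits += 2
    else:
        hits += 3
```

Let's trace through this code step by step.

Initialize: hits = 0
Initialize: nums = [2, 23, 19, 2, 12, 1, 4, 23, 20, 13]
Entering loop: for item in nums:

After execution: hits = 17
17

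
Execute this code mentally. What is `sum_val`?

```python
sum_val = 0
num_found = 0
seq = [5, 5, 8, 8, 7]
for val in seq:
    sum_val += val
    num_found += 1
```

Let's trace through this code step by step.

Initialize: sum_val = 0
Initialize: num_found = 0
Initialize: seq = [5, 5, 8, 8, 7]
Entering loop: for val in seq:

After execution: sum_val = 33
33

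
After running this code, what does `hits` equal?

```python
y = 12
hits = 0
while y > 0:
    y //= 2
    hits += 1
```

Let's trace through this code step by step.

Initialize: y = 12
Initialize: hits = 0
Entering loop: while y > 0:

After execution: hits = 4
4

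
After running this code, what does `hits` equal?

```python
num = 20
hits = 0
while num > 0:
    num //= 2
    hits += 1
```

Let's trace through this code step by step.

Initialize: num = 20
Initialize: hits = 0
Entering loop: while num > 0:

After execution: hits = 5
5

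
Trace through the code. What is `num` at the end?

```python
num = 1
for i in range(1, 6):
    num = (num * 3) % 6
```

Let's trace through this code step by step.

Initialize: num = 1
Entering loop: for i in range(1, 6):

After execution: num = 3
3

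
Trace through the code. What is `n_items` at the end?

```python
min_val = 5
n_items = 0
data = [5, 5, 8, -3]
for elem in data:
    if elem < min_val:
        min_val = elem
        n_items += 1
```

Let's trace through this code step by step.

Initialize: min_val = 5
Initialize: n_items = 0
Initialize: data = [5, 5, 8, -3]
Entering loop: for elem in data:

After execution: n_items = 1
1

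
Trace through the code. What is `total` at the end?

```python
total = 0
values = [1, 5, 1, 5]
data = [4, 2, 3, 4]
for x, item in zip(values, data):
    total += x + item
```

Let's trace through this code step by step.

Initialize: total = 0
Initialize: values = [1, 5, 1, 5]
Initialize: data = [4, 2, 3, 4]
Entering loop: for x, item in zip(values, data):

After execution: total = 25
25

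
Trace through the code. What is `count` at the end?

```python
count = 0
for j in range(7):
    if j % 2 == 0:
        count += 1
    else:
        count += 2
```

Let's trace through this code step by step.

Initialize: count = 0
Entering loop: for j in range(7):

After execution: count = 10
10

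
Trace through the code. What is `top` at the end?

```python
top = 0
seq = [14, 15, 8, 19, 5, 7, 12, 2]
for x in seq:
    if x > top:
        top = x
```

Let's trace through this code step by step.

Initialize: top = 0
Initialize: seq = [14, 15, 8, 19, 5, 7, 12, 2]
Entering loop: for x in seq:

After execution: top = 19
19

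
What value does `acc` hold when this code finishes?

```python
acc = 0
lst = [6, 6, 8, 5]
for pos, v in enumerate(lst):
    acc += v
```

Let's trace through this code step by step.

Initialize: acc = 0
Initialize: lst = [6, 6, 8, 5]
Entering loop: for pos, v in enumerate(lst):

After execution: acc = 25
25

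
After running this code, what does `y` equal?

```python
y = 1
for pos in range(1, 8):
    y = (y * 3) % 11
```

Let's trace through this code step by step.

Initialize: y = 1
Entering loop: for pos in range(1, 8):

After execution: y = 9
9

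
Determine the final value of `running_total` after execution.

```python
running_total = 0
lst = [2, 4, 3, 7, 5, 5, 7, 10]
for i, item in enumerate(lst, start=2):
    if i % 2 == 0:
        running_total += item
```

Let's trace through this code step by step.

Initialize: running_total = 0
Initialize: lst = [2, 4, 3, 7, 5, 5, 7, 10]
Entering loop: for i, item in enumerate(lst, start=2):

After execution: running_total = 17
17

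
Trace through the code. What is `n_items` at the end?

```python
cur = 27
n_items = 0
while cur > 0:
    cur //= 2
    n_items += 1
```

Let's trace through this code step by step.

Initialize: cur = 27
Initialize: n_items = 0
Entering loop: while cur > 0:

After execution: n_items = 5
5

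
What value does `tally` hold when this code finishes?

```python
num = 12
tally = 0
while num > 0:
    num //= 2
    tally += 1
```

Let's trace through this code step by step.

Initialize: num = 12
Initialize: tally = 0
Entering loop: while num > 0:

After execution: tally = 4
4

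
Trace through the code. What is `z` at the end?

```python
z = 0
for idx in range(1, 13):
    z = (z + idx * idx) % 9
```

Let's trace through this code step by step.

Initialize: z = 0
Entering loop: for idx in range(1, 13):

After execution: z = 2
2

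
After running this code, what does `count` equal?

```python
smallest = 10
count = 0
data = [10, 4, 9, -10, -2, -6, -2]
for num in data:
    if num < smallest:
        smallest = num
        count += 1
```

Let's trace through this code step by step.

Initialize: smallest = 10
Initialize: count = 0
Initialize: data = [10, 4, 9, -10, -2, -6, -2]
Entering loop: for num in data:

After execution: count = 2
2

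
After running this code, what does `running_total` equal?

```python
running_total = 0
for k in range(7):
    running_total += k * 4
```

Let's trace through this code step by step.

Initialize: running_total = 0
Entering loop: for k in range(7):

After execution: running_total = 84
84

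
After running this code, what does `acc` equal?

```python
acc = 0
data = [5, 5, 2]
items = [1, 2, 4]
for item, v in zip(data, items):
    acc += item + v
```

Let's trace through this code step by step.

Initialize: acc = 0
Initialize: data = [5, 5, 2]
Initialize: items = [1, 2, 4]
Entering loop: for item, v in zip(data, items):

After execution: acc = 19
19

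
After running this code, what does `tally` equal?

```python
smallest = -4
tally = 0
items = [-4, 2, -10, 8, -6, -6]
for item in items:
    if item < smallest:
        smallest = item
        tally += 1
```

Let's trace through this code step by step.

Initialize: smallest = -4
Initialize: tally = 0
Initialize: items = [-4, 2, -10, 8, -6, -6]
Entering loop: for item in items:

After execution: tally = 1
1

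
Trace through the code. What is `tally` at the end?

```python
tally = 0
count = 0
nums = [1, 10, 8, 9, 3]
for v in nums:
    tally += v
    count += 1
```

Let's trace through this code step by step.

Initialize: tally = 0
Initialize: count = 0
Initialize: nums = [1, 10, 8, 9, 3]
Entering loop: for v in nums:

After execution: tally = 31
31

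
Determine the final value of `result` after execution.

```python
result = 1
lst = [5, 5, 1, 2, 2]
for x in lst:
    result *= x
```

Let's trace through this code step by step.

Initialize: result = 1
Initialize: lst = [5, 5, 1, 2, 2]
Entering loop: for x in lst:

After execution: result = 100
100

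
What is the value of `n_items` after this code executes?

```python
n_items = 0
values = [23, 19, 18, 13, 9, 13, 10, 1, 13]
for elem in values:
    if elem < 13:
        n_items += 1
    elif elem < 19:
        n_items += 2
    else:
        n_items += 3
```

Let's trace through this code step by step.

Initialize: n_items = 0
Initialize: values = [23, 19, 18, 13, 9, 13, 10, 1, 13]
Entering loop: for elem in values:

After execution: n_items = 17
17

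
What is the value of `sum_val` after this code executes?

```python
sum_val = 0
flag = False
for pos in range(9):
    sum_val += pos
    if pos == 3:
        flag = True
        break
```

Let's trace through this code step by step.

Initialize: sum_val = 0
Initialize: flag = False
Entering loop: for pos in range(9):

After execution: sum_val = 6
6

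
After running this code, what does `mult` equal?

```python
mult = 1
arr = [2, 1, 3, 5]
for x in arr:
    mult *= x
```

Let's trace through this code step by step.

Initialize: mult = 1
Initialize: arr = [2, 1, 3, 5]
Entering loop: for x in arr:

After execution: mult = 30
30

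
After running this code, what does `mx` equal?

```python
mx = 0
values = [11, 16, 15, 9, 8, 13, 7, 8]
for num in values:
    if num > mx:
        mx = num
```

Let's trace through this code step by step.

Initialize: mx = 0
Initialize: values = [11, 16, 15, 9, 8, 13, 7, 8]
Entering loop: for num in values:

After execution: mx = 16
16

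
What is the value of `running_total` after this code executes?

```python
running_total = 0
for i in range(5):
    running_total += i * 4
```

Let's trace through this code step by step.

Initialize: running_total = 0
Entering loop: for i in range(5):

After execution: running_total = 40
40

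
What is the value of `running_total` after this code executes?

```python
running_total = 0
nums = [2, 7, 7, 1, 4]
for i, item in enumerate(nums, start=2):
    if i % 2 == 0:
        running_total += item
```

Let's trace through this code step by step.

Initialize: running_total = 0
Initialize: nums = [2, 7, 7, 1, 4]
Entering loop: for i, item in enumerate(nums, start=2):

After execution: running_total = 13
13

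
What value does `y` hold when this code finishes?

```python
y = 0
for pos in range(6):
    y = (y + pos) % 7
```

Let's trace through this code step by step.

Initialize: y = 0
Entering loop: for pos in range(6):

After execution: y = 1
1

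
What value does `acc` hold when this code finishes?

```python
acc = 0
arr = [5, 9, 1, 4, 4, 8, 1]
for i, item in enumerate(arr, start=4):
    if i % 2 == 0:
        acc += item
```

Let's trace through this code step by step.

Initialize: acc = 0
Initialize: arr = [5, 9, 1, 4, 4, 8, 1]
Entering loop: for i, item in enumerate(arr, start=4):

After execution: acc = 11
11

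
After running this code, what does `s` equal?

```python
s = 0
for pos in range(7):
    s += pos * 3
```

Let's trace through this code step by step.

Initialize: s = 0
Entering loop: for pos in range(7):

After execution: s = 63
63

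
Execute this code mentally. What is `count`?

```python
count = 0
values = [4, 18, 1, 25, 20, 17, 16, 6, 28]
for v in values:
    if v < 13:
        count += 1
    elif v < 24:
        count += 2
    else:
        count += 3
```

Let's trace through this code step by step.

Initialize: count = 0
Initialize: values = [4, 18, 1, 25, 20, 17, 16, 6, 28]
Entering loop: for v in values:

After execution: count = 17
17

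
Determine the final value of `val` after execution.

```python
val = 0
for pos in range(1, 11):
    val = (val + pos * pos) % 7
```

Let's trace through this code step by step.

Initialize: val = 0
Entering loop: for pos in range(1, 11):

After execution: val = 0
0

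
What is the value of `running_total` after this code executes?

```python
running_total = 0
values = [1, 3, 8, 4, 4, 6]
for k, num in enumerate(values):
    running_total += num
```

Let's trace through this code step by step.

Initialize: running_total = 0
Initialize: values = [1, 3, 8, 4, 4, 6]
Entering loop: for k, num in enumerate(values):

After execution: running_total = 26
26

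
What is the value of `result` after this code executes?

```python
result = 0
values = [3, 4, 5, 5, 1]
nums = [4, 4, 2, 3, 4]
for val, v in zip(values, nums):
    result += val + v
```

Let's trace through this code step by step.

Initialize: result = 0
Initialize: values = [3, 4, 5, 5, 1]
Initialize: nums = [4, 4, 2, 3, 4]
Entering loop: for val, v in zip(values, nums):

After execution: result = 35
35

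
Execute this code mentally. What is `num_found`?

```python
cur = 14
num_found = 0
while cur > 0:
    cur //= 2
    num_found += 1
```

Let's trace through this code step by step.

Initialize: cur = 14
Initialize: num_found = 0
Entering loop: while cur > 0:

After execution: num_found = 4
4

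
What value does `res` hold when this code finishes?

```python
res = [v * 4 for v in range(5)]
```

Let's trace through this code step by step.

Initialize: res = [v * 4 for v in range(5)]

After execution: res = [0, 4, 8, 12, 16]
[0, 4, 8, 12, 16]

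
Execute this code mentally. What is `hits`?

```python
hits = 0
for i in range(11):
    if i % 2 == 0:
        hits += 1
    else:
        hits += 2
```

Let's trace through this code step by step.

Initialize: hits = 0
Entering loop: for i in range(11):

After execution: hits = 16
16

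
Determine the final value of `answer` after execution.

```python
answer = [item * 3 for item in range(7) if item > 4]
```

Let's trace through this code step by step.

Initialize: answer = [item * 3 for item in range(7) if item > 4]

After execution: answer = [15, 18]
[15, 18]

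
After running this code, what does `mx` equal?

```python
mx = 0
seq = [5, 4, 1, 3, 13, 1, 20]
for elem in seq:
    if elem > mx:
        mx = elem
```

Let's trace through this code step by step.

Initialize: mx = 0
Initialize: seq = [5, 4, 1, 3, 13, 1, 20]
Entering loop: for elem in seq:

After execution: mx = 20
20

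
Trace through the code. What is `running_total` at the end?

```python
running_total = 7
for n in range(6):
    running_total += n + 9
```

Let's trace through this code step by step.

Initialize: running_total = 7
Entering loop: for n in range(6):

After execution: running_total = 76
76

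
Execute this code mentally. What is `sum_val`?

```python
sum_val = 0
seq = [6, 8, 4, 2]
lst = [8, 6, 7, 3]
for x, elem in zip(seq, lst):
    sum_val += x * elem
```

Let's trace through this code step by step.

Initialize: sum_val = 0
Initialize: seq = [6, 8, 4, 2]
Initialize: lst = [8, 6, 7, 3]
Entering loop: for x, elem in zip(seq, lst):

After execution: sum_val = 130
130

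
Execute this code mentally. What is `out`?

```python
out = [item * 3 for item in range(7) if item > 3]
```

Let's trace through this code step by step.

Initialize: out = [item * 3 for item in range(7) if item > 3]

After execution: out = [12, 15, 18]
[12, 15, 18]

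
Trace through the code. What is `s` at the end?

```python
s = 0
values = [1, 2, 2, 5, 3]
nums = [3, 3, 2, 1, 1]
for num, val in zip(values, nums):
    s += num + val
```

Let's trace through this code step by step.

Initialize: s = 0
Initialize: values = [1, 2, 2, 5, 3]
Initialize: nums = [3, 3, 2, 1, 1]
Entering loop: for num, val in zip(values, nums):

After execution: s = 23
23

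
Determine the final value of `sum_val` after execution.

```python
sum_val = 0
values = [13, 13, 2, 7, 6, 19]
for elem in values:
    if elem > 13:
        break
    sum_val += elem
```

Let's trace through this code step by step.

Initialize: sum_val = 0
Initialize: values = [13, 13, 2, 7, 6, 19]
Entering loop: for elem in values:

After execution: sum_val = 41
41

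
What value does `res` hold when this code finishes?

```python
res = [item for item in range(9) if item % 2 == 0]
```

Let's trace through this code step by step.

Initialize: res = [item for item in range(9) if item % 2 == 0]

After execution: res = [0, 2, 4, 6, 8]
[0, 2, 4, 6, 8]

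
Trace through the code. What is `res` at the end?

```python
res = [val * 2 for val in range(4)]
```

Let's trace through this code step by step.

Initialize: res = [val * 2 for val in range(4)]

After execution: res = [0, 2, 4, 6]
[0, 2, 4, 6]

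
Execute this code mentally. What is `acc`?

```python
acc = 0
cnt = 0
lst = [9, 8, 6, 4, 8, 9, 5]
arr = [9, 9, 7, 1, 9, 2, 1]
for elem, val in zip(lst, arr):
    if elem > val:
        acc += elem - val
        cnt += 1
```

Let's trace through this code step by step.

Initialize: acc = 0
Initialize: cnt = 0
Initialize: lst = [9, 8, 6, 4, 8, 9, 5]
Initialize: arr = [9, 9, 7, 1, 9, 2, 1]
Entering loop: for elem, val in zip(lst, arr):

After execution: acc = 14
14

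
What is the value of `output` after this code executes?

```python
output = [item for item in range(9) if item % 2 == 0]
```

Let's trace through this code step by step.

Initialize: output = [item for item in range(9) if item % 2 == 0]

After execution: output = [0, 2, 4, 6, 8]
[0, 2, 4, 6, 8]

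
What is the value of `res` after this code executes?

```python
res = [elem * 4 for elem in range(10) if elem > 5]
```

Let's trace through this code step by step.

Initialize: res = [elem * 4 for elem in range(10) if elem > 5]

After execution: res = [24, 28, 32, 36]
[24, 28, 32, 36]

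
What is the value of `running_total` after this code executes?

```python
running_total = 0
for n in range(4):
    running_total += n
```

Let's trace through this code step by step.

Initialize: running_total = 0
Entering loop: for n in range(4):

After execution: running_total = 6
6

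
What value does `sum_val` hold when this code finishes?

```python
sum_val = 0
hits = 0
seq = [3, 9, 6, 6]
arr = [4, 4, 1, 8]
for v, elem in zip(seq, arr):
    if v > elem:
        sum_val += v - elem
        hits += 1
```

Let's trace through this code step by step.

Initialize: sum_val = 0
Initialize: hits = 0
Initialize: seq = [3, 9, 6, 6]
Initialize: arr = [4, 4, 1, 8]
Entering loop: for v, elem in zip(seq, arr):

After execution: sum_val = 10
10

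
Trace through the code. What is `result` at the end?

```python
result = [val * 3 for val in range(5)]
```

Let's trace through this code step by step.

Initialize: result = [val * 3 for val in range(5)]

After execution: result = [0, 3, 6, 9, 12]
[0, 3, 6, 9, 12]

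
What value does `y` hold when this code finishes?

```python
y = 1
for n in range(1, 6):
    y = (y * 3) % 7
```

Let's trace through this code step by step.

Initialize: y = 1
Entering loop: for n in range(1, 6):

After execution: y = 5
5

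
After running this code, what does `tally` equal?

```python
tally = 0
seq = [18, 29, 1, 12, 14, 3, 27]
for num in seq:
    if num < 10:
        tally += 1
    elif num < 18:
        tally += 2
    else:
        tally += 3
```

Let's trace through this code step by step.

Initialize: tally = 0
Initialize: seq = [18, 29, 1, 12, 14, 3, 27]
Entering loop: for num in seq:

After execution: tally = 15
15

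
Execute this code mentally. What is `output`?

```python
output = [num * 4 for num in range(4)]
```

Let's trace through this code step by step.

Initialize: output = [num * 4 for num in range(4)]

After execution: output = [0, 4, 8, 12]
[0, 4, 8, 12]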